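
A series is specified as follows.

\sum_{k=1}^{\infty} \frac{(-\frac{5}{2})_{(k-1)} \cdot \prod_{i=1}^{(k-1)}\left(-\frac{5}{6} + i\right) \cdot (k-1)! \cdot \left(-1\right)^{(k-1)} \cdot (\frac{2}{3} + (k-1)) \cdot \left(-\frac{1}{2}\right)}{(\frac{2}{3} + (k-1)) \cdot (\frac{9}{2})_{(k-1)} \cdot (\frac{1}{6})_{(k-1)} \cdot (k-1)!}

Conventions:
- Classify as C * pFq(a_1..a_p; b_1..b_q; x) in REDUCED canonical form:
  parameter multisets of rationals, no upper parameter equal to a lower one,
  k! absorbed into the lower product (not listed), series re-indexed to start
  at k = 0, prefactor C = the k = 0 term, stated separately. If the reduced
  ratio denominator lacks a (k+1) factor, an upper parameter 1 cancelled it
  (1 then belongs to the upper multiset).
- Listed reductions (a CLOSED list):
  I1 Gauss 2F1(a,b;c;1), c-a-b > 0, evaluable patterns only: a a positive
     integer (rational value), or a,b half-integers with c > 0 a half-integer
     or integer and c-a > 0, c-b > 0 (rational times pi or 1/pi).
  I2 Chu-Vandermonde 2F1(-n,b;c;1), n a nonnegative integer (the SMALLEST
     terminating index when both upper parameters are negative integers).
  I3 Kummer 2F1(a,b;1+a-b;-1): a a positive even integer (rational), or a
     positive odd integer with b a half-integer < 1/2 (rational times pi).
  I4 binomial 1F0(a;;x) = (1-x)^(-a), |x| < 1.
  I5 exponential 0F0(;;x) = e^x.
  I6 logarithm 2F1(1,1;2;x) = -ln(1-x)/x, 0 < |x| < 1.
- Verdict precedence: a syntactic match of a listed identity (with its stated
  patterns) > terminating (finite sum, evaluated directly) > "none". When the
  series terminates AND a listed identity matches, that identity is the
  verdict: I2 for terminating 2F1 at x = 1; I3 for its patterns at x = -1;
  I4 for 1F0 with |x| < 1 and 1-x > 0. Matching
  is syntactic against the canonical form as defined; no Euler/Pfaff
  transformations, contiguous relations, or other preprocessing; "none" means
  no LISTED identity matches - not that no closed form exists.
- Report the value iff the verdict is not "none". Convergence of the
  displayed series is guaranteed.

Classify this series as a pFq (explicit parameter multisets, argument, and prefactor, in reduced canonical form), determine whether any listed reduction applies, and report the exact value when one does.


Reduced: x = -1, 2F1, upper = {-\frac{5}{2}, 1}, lower = {\frac{9}{2}}, C = -\frac{1}{2}. Verdict (x = -1): Kummer's theorem (I3) applies (x = -1; c = \frac{9}{2} equals 1+a-b for upper {-\frac{5}{2}, 1}: listed pattern). Sum: \left(-\frac{35}{128}\right) \cdot \pi.

Key observation: from the first term -\frac{1}{2}: the factorial ratio (C = -1/2, x = -1) (k+a-1)!/(a-1)! is a rising factorial (a)_k.
Adjacent-term ratio: r(k) = -1 * (k-\frac{5}{2}) (k+1) / [(k+\frac{9}{2}) (k+1)] - rational; roots negated = parameters, x = -1, C = -\frac{1}{2}.


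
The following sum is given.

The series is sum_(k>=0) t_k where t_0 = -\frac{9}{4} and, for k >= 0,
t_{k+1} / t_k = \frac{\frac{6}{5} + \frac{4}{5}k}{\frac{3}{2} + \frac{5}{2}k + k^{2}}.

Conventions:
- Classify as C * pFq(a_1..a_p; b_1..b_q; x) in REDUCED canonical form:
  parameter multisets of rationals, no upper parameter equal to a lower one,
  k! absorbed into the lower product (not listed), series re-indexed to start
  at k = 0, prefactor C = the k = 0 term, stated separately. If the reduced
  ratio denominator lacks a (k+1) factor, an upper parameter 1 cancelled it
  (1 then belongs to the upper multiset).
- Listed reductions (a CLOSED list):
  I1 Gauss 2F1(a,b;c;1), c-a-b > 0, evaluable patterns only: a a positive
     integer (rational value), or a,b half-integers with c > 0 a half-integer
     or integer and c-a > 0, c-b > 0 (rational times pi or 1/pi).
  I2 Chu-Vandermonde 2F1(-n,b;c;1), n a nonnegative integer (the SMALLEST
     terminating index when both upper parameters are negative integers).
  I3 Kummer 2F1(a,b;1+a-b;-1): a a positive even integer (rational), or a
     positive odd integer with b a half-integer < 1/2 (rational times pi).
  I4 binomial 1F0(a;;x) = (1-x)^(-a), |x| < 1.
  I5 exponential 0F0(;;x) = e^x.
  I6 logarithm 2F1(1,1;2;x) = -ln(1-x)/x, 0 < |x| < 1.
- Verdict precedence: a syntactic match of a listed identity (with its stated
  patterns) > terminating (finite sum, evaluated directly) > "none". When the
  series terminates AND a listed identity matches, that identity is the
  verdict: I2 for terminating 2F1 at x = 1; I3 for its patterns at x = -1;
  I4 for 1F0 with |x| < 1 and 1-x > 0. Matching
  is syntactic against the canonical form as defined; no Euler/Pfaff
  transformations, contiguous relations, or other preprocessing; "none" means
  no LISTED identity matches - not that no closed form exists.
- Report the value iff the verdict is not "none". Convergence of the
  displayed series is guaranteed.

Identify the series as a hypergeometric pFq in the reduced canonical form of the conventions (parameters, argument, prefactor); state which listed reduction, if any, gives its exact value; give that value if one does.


This is -\frac{9}{4} * 0F0(-; -; \frac{4}{5}) in reduced canonical form. Verdict (x = \frac{4}{5}): the I5 exponential reduction applies (the 0F0 exponential series at x = \frac{4}{5}). Value: \left(-\frac{9}{4}\right) \cdot e^{\frac{4}{5}}.

Key step: with t_0 = -\frac{9}{4}, the ratio is unreduced: k + 3/2 divides both sides (C = -9/4, x = 4/5).
Step ratio: r(k) = \frac{4}{5} * 1 / [(k+1)] - rational; roots negated = parameters, x = \frac{4}{5}, C = -\frac{9}{4}.


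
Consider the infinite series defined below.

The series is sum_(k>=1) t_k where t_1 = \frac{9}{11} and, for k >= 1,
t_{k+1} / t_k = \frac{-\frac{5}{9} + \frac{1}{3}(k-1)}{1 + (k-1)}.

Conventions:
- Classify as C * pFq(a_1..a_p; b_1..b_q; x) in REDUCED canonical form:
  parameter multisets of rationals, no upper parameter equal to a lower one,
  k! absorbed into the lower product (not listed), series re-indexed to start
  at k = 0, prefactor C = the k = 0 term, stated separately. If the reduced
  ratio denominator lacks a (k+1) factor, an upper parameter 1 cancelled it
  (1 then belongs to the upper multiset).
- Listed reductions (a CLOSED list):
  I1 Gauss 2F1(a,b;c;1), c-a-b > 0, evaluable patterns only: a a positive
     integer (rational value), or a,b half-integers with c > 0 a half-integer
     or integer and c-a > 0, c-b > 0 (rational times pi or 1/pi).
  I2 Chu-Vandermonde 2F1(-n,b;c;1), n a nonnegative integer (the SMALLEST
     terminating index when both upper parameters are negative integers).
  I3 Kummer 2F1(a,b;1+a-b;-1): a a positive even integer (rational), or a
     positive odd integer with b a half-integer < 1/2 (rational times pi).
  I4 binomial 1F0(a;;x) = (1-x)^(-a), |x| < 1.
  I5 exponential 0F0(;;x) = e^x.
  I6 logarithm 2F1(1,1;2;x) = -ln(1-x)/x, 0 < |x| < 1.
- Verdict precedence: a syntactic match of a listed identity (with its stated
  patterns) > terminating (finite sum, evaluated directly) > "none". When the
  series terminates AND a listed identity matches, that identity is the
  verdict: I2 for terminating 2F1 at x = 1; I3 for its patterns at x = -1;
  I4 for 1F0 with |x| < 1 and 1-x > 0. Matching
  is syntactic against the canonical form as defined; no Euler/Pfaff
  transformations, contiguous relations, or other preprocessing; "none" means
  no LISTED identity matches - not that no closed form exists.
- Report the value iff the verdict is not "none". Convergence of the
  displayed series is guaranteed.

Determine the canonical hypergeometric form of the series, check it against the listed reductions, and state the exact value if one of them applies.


Canonical form: C = \frac{9}{11} times 1F0 with upper {-\frac{5}{3}}, lower {-}, x = \frac{1}{3}. Verdict: binomial (I4) matches (the 1F0 binomial series: exponent 5/3, x = \frac{1}{3}). Sum: \frac{9}{11} \cdot \left(\frac{2}{3}\right)^{\frac{5}{3}}.

Key step: from the first term \frac{9}{11}: the expanded ratio factors over Q; prefactor 9/11, roots give parameters.
Consecutive-term ratio: r(k) = \frac{1}{3} * (k-\frac{5}{3}) / [(k+1)] - rational; roots negated = parameters, x = \frac{1}{3}, C = \frac{9}{11}.


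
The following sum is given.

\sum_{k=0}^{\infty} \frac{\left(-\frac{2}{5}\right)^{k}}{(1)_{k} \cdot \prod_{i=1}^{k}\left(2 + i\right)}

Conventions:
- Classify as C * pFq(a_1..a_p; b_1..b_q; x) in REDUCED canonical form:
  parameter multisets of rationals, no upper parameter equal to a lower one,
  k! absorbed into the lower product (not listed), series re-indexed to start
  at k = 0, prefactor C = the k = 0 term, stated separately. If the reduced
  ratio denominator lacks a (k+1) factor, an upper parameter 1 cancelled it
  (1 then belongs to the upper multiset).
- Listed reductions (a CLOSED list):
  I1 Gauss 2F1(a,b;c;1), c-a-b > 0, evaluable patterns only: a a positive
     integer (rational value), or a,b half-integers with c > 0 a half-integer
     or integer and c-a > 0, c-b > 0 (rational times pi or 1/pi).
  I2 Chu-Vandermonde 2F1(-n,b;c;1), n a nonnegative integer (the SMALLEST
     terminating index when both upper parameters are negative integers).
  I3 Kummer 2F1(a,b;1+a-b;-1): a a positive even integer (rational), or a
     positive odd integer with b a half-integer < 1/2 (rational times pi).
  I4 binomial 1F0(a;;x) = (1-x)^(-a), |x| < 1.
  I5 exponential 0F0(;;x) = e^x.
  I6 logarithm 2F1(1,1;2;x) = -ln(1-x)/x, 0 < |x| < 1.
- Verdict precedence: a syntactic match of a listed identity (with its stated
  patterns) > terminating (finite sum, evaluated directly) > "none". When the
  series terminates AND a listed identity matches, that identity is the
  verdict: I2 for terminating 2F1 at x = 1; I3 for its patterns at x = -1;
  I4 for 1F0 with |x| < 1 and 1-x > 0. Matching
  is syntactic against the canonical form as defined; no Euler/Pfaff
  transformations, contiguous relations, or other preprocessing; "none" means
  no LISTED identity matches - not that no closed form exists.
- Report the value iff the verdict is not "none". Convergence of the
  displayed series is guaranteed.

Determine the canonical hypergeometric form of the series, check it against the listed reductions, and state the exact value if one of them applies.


Canonical form: C = 1 times 0F1 with upper {-}, lower {3}, x = -\frac{2}{5}. Verdict: none here - no I1-I6 shape fits x = -\frac{2}{5} with lower {3}.

Key step: t_0 = 1 here, and (1)_k (C = 1, x = -2/5) is k! itself.
Consecutive-term ratio: r(k) = -\frac{2}{5} * 1 / [(k+3) (k+1)] ; factor over Q: parameters, x = -\frac{2}{5}, and C = 1.


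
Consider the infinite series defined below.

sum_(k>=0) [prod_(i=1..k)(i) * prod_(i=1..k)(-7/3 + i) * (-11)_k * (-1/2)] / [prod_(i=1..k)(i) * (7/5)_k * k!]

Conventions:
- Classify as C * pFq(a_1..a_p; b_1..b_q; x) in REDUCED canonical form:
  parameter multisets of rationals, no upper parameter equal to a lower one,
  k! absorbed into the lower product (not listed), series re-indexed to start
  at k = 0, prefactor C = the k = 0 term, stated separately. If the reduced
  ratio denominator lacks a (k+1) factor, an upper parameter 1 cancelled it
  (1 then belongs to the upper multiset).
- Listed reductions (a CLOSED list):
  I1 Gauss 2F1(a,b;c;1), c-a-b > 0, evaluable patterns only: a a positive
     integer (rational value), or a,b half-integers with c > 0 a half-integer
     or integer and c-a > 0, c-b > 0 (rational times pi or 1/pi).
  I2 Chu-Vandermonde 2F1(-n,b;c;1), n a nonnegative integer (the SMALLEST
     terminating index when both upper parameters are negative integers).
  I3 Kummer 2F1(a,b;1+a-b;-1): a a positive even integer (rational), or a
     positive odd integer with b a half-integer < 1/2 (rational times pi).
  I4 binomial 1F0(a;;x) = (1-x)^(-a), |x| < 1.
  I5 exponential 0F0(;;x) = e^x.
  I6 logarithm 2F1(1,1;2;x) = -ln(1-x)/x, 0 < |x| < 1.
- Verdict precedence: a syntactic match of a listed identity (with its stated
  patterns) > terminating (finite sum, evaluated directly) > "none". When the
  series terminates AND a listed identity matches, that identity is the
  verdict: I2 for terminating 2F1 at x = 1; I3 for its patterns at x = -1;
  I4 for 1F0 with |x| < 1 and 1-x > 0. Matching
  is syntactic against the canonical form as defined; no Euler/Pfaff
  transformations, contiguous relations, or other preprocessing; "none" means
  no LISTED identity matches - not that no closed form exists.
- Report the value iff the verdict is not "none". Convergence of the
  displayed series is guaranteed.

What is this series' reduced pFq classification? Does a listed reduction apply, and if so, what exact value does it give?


Key step: t_0 being -1/2, the running product (C = -1/2) telescopes to a rising factorial.
Ratio: r(k) = 1 * (k-11) (k-4/3) / [(k+7/5) (k+1)] ; factor over Q: parameters, x = 1, and C = -1/2.

The series (x = 1) is 2F1: upper {-11, -4/3}, lower {7/5}, prefactor -1/2. Verdict: the Chu-Vandermonde identity I2 fires (terminating 2F1 at x = 1 with n = 11, b = -4/3, c = 7/5). Hence: -15402293388784703/1885978695551886.


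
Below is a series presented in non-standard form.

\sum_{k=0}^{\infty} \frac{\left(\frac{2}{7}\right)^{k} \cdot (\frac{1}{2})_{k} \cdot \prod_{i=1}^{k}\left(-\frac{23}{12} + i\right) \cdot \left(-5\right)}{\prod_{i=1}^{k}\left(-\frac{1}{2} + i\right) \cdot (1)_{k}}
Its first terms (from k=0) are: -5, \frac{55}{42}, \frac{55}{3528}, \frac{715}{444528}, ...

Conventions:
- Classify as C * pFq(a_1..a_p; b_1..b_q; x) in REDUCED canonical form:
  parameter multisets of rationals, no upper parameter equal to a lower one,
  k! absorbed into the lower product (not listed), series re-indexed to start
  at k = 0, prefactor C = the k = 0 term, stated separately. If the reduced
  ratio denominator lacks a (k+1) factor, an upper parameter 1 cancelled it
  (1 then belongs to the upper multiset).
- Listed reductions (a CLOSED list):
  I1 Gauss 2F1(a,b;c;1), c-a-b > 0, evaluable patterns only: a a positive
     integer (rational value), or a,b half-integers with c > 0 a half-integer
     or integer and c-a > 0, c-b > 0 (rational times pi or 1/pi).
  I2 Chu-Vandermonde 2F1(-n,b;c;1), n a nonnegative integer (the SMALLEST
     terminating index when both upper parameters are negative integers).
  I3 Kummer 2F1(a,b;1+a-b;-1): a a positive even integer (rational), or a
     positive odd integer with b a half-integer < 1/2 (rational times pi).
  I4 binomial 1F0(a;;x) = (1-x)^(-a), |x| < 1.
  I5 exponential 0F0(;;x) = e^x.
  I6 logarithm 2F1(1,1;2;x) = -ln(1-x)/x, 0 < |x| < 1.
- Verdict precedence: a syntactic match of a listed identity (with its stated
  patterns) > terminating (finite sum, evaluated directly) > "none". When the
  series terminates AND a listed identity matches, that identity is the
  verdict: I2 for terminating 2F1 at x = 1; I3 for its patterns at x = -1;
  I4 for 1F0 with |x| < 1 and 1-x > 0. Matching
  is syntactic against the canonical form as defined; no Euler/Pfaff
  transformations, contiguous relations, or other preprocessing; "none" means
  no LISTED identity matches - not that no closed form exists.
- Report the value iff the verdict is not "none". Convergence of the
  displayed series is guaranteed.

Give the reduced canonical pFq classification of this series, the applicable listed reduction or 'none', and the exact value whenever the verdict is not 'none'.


At argument \frac{2}{7}: a 1F0 with upper {-\frac{11}{12}}, lower {-}, scaled by C = -5. Verdict: binomial (I4) fires (the 1F0 binomial series: exponent 11/12, x = \frac{2}{7}). Value: \left(-5\right) \cdot \left(\frac{5}{7}\right)^{\frac{11}{12}}.

Key step: from the first term -5: the lower running product (C = -5, x = 2/7) is a rising factorial.
Adjacent-term ratio: r(k) = \frac{2}{7} * (k-\frac{11}{12}) / [(k+1)] ; factor over Q: parameters, x = \frac{2}{7}, and C = -5.


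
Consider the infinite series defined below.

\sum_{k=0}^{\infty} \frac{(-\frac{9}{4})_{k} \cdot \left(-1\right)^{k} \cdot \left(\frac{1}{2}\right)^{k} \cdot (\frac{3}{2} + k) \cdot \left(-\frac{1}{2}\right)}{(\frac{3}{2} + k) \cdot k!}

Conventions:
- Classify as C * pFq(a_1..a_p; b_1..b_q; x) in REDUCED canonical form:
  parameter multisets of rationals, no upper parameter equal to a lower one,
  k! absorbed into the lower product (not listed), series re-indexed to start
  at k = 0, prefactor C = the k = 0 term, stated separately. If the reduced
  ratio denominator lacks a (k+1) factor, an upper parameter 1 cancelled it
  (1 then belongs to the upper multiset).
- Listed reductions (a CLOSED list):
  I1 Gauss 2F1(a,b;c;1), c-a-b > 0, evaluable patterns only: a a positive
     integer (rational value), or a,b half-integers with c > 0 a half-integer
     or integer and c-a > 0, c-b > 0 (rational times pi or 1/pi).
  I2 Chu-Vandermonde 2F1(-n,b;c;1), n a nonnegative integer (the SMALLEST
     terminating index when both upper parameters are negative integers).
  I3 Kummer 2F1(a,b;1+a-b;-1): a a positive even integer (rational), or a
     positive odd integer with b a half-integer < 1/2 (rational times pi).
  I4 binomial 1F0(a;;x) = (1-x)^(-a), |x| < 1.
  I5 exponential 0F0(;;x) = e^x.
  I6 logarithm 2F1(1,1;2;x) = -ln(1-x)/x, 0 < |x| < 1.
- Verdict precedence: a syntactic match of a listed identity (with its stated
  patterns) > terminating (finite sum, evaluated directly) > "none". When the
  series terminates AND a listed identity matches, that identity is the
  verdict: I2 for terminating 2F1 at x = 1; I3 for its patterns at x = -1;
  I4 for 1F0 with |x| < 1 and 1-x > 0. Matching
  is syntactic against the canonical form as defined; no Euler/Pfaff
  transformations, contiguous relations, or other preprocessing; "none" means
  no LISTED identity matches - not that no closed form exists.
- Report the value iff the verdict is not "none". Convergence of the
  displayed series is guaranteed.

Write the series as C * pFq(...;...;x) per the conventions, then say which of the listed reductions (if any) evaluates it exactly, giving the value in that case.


At argument -\frac{1}{2}: a 1F0 with upper {-\frac{9}{4}}, lower {-}, scaled by C = -\frac{1}{2}. Verdict: the I4 binomial reduction fires (the 1F0 binomial series: exponent 9/4, x = -\frac{1}{2}). Exact value: \left(-\frac{1}{2}\right) \cdot \left(\frac{3}{2}\right)^{\frac{9}{4}}.

Key step: from the first term -\frac{1}{2}: the (-1)^k factor (prefactor -1/2) folds into the argument's sign.
Step ratio: r(k) = -\frac{1}{2} * (k-\frac{9}{4}) / [(k+1)] - rational; roots negated = parameters, x = -\frac{1}{2}, C = -\frac{1}{2}.


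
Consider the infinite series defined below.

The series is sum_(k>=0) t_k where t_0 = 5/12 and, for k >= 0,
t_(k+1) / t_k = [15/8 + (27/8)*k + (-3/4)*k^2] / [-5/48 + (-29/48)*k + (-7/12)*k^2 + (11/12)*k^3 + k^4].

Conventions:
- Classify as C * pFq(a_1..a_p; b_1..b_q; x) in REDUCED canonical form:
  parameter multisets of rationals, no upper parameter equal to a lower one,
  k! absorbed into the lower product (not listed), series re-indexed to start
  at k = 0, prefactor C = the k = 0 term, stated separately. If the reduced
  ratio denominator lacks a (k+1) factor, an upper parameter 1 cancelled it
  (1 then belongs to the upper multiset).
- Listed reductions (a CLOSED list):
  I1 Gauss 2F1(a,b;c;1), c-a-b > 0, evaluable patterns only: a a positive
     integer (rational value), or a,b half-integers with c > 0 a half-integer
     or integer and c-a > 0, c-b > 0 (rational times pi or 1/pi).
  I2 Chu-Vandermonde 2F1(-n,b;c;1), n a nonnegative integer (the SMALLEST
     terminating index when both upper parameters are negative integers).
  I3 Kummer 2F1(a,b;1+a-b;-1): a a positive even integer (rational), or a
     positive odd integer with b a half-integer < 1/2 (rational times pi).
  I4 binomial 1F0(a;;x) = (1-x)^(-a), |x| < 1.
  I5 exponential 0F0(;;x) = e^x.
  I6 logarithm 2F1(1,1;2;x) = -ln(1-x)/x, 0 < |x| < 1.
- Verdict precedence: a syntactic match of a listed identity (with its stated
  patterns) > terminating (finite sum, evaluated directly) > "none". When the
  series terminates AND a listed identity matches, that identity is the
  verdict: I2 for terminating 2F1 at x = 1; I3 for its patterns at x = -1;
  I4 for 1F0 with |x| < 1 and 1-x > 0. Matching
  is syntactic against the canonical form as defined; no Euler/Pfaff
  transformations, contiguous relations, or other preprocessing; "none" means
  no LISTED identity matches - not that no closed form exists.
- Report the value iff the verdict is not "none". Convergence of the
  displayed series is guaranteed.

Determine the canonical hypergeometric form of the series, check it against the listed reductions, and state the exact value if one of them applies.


At argument -3/4: a 1F2 with upper {-5}, lower {-5/6, 1/4}, scaled by C = 5/12. Verdict: terminating - the sum ends at index 5 because -5 is a negative integer; exact evaluation follows. Hence: -1773200557/22926540.

First insight: x = (-3/4) and the ratio is unreduced: k + 1/2 divides both sides (C = 5/12).
Step ratio: r(k) = (-3/4) * (k-5) / [(k-5/6) (k+1/4) (k+1)] - poly over poly, x = (-3/4) from leading terms; C = 5/12 at k = 0.


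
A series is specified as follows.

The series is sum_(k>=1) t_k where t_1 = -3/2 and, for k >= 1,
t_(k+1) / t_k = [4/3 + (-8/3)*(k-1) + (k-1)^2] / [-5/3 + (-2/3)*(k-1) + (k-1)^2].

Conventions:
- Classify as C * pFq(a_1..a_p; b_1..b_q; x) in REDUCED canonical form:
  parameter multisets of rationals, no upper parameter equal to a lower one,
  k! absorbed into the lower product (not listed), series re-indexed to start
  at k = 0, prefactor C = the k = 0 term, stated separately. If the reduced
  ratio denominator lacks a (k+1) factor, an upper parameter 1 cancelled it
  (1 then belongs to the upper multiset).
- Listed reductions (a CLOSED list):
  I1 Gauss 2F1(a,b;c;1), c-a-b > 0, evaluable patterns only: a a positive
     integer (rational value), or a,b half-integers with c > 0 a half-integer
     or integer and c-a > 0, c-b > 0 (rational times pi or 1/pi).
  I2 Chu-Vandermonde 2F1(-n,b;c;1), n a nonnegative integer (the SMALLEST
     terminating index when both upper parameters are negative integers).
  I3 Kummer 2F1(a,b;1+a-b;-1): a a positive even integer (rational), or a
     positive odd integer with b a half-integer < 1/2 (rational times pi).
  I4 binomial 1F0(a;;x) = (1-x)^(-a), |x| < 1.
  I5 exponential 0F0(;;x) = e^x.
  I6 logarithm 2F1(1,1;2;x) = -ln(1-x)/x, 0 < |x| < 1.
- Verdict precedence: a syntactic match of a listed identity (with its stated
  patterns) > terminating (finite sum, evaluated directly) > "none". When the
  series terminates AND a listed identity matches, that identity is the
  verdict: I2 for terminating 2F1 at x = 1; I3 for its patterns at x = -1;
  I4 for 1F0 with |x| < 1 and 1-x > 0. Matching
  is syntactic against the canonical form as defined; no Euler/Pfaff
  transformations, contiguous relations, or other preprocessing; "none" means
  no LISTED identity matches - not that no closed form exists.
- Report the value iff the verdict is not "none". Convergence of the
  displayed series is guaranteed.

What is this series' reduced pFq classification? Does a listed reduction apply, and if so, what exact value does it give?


Reduced: x = 1, 2F1, upper = {-2, -2/3}, lower = {-5/3}, C = -3/2. Verdict (x = 1): Chu-Vandermonde (I2) applies (terminating 2F1 at x = 1 with n = 2, b = -2/3, c = -5/3). Hence: 0.

Key step: t_0 being -3/2, factor the ratio over Q (prefactor -3/2): negated roots = parameters.
Ratio: r(k) = 1 * (k-2) (k-2/3) / [(k-5/3) (k+1)] - rational in k. x = 1; t_0 = -3/2; negate the roots.


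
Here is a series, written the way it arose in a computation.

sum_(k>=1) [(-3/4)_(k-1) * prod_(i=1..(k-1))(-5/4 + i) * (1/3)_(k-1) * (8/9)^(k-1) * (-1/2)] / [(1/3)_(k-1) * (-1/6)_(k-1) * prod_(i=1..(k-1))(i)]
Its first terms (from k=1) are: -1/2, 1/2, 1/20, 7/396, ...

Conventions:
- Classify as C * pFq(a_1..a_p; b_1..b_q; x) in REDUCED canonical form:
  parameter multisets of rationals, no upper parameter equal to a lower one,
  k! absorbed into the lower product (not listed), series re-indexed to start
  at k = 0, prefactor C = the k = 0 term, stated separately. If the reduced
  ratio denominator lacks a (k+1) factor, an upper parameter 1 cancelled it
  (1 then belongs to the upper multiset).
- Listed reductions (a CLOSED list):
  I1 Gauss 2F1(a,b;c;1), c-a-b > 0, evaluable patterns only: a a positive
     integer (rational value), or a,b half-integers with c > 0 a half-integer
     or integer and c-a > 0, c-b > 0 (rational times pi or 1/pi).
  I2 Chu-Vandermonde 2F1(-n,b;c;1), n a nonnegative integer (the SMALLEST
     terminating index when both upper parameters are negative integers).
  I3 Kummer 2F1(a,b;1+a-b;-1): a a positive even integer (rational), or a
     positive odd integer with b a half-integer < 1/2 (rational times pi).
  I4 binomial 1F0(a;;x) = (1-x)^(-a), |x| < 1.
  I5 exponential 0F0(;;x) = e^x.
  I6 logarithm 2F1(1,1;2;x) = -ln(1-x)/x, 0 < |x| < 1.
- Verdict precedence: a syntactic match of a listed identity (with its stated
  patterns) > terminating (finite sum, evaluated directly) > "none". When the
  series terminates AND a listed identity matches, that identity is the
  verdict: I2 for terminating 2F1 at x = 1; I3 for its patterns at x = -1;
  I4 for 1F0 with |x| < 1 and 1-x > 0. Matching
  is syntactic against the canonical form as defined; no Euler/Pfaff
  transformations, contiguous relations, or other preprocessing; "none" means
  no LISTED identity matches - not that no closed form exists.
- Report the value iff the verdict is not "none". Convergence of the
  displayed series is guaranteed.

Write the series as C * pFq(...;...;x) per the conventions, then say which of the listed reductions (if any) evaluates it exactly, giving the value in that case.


The series (x = 8/9) is 2F1: upper {-3/4, -1/4}, lower {-1/6}, prefactor -1/2. Verdict: no listed reduction: x = 8/9 and upper {-3/4, -1/4} fail every I1-I6 pattern.

Key step: with t_0 = -1/2, the product of the first k integers (C = -1/2, x = 8/9) is k!.
Consecutive-term ratio: r(k) = (8/9) * (k-3/4) (k-1/4) / [(k-1/6) (k+1)] - rational in k, leading ratio (8/9); with t_0 = -1/2, classification follows.


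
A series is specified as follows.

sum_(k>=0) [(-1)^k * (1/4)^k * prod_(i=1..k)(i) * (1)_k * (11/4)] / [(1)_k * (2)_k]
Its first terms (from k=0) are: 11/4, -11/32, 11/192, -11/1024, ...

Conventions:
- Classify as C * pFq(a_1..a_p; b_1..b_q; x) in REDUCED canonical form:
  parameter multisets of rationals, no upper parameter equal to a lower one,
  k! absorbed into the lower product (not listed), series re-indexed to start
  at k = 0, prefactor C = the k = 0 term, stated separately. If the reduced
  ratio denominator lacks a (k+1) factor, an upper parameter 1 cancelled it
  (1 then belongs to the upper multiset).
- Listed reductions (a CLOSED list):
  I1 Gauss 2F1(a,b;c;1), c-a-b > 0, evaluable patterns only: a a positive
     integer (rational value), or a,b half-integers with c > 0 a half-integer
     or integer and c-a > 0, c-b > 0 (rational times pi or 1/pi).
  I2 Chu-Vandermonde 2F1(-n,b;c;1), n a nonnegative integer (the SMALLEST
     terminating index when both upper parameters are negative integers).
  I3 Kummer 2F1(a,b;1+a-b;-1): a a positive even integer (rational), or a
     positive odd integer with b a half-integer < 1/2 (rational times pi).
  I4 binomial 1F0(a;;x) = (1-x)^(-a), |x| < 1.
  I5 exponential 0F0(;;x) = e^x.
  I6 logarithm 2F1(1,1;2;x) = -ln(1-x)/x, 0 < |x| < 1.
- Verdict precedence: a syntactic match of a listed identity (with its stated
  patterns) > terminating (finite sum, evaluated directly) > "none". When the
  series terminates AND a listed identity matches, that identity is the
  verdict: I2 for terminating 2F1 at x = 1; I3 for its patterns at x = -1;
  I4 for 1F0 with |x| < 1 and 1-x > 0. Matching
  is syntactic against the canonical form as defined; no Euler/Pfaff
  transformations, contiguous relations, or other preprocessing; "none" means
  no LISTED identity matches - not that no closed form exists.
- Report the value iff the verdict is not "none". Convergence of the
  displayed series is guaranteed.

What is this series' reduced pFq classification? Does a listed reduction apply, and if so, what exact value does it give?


Structural cue: from the first term 11/4: (1)_k (C = 11/4, x = -1/4) is k! itself.
Consecutive-term ratio: r(k) = (-1/4) * (k+1) (k+1) / [(k+2) (k+1)] ; factor over Q: parameters, x = (-1/4), and C = 11/4.

At argument -1/4: a 2F1 with upper {1, 1}, lower {2}, scaled by C = 11/4. Verdict (x = -1/4): the I6 logarithm reduction applies (the logarithm: parameters (1,1;2), x = -1/4). Exact value: 11 * ln(5/4).


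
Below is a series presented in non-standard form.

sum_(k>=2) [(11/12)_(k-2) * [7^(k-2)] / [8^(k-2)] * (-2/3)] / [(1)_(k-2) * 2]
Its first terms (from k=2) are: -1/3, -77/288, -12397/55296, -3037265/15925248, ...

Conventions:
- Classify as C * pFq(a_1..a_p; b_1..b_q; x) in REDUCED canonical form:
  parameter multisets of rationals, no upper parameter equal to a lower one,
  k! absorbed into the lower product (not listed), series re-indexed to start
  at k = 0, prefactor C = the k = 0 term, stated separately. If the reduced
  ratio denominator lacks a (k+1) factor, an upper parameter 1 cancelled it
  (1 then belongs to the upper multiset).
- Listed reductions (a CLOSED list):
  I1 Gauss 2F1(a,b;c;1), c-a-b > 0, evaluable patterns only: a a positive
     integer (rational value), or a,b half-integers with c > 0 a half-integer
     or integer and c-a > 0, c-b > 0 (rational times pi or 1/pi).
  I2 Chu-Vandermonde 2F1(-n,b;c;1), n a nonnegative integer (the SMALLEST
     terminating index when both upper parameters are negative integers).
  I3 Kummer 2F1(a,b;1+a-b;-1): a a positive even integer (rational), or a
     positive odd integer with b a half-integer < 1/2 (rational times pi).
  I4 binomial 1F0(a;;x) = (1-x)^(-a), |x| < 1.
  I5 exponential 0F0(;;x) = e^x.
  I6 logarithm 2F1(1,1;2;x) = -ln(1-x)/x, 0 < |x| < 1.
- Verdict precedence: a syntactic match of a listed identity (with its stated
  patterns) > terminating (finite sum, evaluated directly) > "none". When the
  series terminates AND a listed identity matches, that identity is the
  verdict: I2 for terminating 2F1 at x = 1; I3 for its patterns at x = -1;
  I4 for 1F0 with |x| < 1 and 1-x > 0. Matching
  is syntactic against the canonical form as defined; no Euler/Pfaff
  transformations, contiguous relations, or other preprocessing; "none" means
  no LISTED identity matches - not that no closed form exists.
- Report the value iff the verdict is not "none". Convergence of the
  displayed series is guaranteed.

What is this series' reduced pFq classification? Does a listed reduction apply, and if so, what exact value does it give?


Reduced: x = 7/8, 1F0, upper = {11/12}, lower = {-}, C = -1/3. Verdict: binomial (I4) applies (the 1F0 binomial series: exponent -11/12, x = 7/8). Value: (-1/3) * (1/8)^(-11/12).

First insight: x = (7/8) and (1)_k (prefactor -1/3) is k! itself.
Consecutive-term ratio: r(k) = (7/8) * (k+11/12) / [(k+1)] - rational in k, leading ratio (7/8); with t_0 = -1/3, classification follows.


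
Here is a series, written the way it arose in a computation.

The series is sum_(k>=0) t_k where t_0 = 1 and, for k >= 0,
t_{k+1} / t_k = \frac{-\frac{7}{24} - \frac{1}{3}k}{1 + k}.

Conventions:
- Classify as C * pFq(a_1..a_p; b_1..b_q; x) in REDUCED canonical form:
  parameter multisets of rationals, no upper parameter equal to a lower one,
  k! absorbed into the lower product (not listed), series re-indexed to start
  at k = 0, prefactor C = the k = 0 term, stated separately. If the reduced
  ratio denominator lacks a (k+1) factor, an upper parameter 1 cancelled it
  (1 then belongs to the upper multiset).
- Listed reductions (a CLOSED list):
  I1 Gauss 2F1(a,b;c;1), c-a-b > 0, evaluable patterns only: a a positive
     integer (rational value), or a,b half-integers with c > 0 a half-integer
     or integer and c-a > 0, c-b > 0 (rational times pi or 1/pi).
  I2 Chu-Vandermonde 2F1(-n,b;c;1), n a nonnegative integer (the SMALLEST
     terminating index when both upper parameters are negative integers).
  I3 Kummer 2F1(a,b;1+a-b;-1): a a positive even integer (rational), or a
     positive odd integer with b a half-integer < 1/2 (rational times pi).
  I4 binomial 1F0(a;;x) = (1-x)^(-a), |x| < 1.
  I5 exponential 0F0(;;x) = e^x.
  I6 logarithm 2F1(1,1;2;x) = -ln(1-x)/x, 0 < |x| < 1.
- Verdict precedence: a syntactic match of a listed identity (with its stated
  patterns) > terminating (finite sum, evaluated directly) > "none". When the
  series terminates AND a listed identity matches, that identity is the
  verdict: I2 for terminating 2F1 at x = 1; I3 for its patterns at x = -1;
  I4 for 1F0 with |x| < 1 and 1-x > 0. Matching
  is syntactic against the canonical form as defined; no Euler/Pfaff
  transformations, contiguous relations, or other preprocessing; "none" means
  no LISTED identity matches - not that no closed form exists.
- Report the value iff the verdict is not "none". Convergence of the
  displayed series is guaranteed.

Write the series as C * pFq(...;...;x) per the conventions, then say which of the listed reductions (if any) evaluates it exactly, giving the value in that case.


x = -\frac{1}{3} here; the reduced form reads 1F0, upper {\frac{7}{8}}, lower {-}, C = 1. Verdict (x = -\frac{1}{3}): binomial (I4) applies (the 1F0 binomial series: exponent -7/8, x = -\frac{1}{3}). Hence: \left(\frac{4}{3}\right)^{-\frac{7}{8}}.

Structural cue: t_0 being 1, factor the ratio over Q (C = 1): negated roots = parameters.
Step ratio: r(k) = -\frac{1}{3} * (k+\frac{7}{8}) / [(k+1)] ; factor over Q: parameters, x = -\frac{1}{3}, and C = 1.


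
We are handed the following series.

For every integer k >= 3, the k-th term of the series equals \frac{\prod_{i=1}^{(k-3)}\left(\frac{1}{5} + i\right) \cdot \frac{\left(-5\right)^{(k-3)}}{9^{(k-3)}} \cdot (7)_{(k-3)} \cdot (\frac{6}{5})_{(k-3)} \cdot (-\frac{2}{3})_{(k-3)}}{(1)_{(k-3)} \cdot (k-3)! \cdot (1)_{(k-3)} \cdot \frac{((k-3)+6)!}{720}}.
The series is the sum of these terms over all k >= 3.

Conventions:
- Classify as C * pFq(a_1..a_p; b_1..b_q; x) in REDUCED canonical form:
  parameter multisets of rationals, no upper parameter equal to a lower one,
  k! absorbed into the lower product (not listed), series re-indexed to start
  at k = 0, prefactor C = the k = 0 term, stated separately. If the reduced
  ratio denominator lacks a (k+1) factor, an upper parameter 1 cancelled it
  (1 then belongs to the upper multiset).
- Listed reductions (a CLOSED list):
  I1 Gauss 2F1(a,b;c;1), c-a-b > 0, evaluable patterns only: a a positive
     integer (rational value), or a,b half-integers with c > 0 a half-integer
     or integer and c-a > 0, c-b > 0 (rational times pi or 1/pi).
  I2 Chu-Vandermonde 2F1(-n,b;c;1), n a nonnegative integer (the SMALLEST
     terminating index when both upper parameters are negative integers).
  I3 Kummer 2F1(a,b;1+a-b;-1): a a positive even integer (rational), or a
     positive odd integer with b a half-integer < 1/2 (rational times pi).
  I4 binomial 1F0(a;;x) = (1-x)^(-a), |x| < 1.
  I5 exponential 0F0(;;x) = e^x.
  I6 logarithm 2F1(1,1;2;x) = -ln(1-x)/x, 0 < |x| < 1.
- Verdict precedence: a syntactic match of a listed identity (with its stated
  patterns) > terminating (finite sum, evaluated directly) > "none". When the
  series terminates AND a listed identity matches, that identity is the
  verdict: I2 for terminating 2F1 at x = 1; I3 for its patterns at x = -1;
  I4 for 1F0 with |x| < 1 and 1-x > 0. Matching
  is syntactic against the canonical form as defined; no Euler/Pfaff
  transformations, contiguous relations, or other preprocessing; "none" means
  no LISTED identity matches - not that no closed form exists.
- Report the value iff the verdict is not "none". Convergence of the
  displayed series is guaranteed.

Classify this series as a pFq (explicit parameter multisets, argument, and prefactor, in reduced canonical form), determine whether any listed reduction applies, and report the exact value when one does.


x = -\frac{5}{9} here; the reduced form reads 3F2, upper {-\frac{2}{3}, \frac{6}{5}, \frac{6}{5}}, lower {1, 1}, C = 1. Verdict: no listed reduction: x = -\frac{5}{9} and upper {-\frac{2}{3}, \frac{6}{5}, \frac{6}{5}} fail every I1-I6 pattern.

Key observation: with t_0 = 1, the two geometric factors (C = 1) combine into one argument.
Adjacent-term ratio: r(k) = -\frac{5}{9} * (k-\frac{2}{3}) (k+\frac{6}{5}) (k+\frac{6}{5}) / [(k+1) (k+1) (k+1)] ; factor over Q: parameters, x = -\frac{5}{9}, and C = 1.


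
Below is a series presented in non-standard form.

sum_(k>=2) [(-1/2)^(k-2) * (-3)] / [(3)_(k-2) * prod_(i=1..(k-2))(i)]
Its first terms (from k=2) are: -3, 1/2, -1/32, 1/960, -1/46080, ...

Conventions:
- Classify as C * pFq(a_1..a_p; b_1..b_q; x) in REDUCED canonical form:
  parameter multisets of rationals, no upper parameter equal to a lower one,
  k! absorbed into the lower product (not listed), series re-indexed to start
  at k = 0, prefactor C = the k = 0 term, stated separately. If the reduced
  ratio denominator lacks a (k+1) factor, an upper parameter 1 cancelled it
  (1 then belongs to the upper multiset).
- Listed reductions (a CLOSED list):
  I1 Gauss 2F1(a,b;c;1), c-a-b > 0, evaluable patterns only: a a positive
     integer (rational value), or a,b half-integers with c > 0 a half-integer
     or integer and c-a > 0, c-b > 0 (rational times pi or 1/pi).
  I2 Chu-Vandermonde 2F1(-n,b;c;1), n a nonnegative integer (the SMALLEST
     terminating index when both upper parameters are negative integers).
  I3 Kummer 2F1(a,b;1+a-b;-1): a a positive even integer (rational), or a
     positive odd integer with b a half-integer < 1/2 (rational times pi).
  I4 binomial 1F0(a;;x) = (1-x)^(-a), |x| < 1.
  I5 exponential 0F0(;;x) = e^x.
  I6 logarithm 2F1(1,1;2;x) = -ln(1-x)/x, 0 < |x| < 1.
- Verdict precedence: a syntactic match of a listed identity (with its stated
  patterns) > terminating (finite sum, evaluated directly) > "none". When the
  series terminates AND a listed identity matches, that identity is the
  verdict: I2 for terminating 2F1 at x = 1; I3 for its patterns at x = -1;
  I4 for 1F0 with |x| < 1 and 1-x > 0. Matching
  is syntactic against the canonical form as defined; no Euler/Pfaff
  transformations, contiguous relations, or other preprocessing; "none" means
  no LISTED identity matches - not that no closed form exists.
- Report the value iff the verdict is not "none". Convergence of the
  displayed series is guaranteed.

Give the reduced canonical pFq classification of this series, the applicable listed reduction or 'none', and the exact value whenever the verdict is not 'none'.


The series (x = -1/2) is 0F1: upper {-}, lower {3}, prefactor -3. Verdict: none. A 0F1 with upper {-} fits none of I1-I6 at x = -1/2; the sum runs forever.

First insight: x = (-1/2) and the product of the first k integers (C = -3) is k!.
Term ratio: r(k) = (-1/2) * 1 / [(k+3) (k+1)] - rational; roots negated = parameters, x = (-1/2), C = -3.


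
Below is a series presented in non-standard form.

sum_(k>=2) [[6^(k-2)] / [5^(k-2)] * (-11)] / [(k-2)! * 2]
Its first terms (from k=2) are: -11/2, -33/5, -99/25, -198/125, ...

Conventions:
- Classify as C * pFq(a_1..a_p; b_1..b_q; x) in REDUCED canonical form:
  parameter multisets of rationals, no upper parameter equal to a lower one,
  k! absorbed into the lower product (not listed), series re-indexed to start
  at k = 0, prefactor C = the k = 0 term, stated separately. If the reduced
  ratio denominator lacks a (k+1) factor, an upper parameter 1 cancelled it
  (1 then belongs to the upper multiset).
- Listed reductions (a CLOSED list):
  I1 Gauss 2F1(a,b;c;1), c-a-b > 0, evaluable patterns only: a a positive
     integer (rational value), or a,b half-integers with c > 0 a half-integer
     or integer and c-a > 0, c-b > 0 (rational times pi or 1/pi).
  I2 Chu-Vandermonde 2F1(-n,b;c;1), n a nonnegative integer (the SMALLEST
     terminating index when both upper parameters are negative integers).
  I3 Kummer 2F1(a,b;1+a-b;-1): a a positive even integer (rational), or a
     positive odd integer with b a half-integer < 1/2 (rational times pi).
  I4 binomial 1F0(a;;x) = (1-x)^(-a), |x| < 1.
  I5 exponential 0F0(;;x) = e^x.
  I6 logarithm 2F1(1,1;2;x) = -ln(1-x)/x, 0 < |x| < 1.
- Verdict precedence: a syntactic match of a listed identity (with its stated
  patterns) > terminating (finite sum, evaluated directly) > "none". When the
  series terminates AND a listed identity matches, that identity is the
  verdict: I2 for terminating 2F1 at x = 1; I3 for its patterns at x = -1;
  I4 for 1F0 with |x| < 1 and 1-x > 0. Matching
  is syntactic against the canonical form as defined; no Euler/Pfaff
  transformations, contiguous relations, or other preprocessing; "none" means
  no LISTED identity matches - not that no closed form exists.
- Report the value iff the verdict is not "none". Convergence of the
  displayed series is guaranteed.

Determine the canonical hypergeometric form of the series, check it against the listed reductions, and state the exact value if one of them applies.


This is -11/2 * 0F0(-; -; 6/5) in reduced canonical form. Verdict: exponential (I5) applies (the 0F0 exponential series at x = 6/5). Value: (-11/2) * e^(6/5).

Structural cue: t_0 being -11/2, the two geometric factors (C = -11/2) combine into one argument.
Adjacent-term ratio: r(k) = (6/5) * 1 / [(k+1)] - poly over poly, x = (6/5) from leading terms; C = -11/2 at k = 0.
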